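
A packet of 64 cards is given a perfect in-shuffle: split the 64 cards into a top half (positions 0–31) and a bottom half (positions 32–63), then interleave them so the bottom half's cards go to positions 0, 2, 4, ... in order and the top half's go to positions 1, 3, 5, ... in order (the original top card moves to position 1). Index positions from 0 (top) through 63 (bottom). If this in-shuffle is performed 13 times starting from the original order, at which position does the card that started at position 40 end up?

16

Track position through each in-shuffle: 40 → 16 → 33 → 2 → 5 → ... (continuing for 13 shuffles total) → 16.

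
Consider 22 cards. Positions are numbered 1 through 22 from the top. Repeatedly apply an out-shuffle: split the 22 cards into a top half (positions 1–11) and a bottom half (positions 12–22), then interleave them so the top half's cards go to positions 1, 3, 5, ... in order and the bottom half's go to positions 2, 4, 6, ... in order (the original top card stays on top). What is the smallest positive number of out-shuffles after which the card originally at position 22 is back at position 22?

1

Position 22 is fixed by the out-shuffle; it is already back after 1 application.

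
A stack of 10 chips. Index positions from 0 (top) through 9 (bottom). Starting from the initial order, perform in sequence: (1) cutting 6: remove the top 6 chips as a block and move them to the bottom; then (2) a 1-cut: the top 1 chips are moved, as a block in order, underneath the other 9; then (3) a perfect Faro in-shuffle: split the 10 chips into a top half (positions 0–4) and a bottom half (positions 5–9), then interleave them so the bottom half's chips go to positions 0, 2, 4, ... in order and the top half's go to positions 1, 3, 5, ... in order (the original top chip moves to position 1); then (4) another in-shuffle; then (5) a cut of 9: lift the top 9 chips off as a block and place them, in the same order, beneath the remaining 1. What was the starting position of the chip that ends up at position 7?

6

Undo the operations in reverse order, starting from position 7:
  undo op 5 (cut 9): 7 ← 6
  undo op 4 (in-shuffle, from bottom half): 6 ← 8
  undo op 3 (in-shuffle, from bottom half): 8 ← 9
  undo op 2 (cut 1): 9 ← 0
  undo op 1 (cut 6): 0 ← 6
So the chip at position 7 came from original position 6.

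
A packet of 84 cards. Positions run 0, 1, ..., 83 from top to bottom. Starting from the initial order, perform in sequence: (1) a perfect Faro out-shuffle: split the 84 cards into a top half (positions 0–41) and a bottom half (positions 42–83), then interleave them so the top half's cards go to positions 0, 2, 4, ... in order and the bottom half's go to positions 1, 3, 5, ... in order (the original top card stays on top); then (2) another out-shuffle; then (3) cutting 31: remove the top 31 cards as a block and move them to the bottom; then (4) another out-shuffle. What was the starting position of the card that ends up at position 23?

0

Undo the operations in reverse order, starting from position 23:
  undo op 4 (out-shuffle, from bottom half): 23 ← 53
  undo op 3 (cut 31): 53 ← 0
  undo op 2 (out-shuffle, from top half): 0 ← 0
  undo op 1 (out-shuffle, from top half): 0 ← 0
So the card at position 23 came from original position 0.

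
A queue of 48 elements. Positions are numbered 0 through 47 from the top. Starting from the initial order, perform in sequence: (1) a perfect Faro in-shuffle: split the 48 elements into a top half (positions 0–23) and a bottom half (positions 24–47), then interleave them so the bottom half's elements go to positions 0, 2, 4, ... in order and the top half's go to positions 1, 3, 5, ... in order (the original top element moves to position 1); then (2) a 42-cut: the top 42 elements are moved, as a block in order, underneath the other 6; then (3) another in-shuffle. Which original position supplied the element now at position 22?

Undo the operations in reverse order, starting from position 22:
  undo op 3 (in-shuffle, from bottom half): 22 ← 35
  undo op 2 (cut 42): 35 ← 29
  undo op 1 (in-shuffle, from top half): 29 ← 14
So the element at position 22 came from original position 14.

14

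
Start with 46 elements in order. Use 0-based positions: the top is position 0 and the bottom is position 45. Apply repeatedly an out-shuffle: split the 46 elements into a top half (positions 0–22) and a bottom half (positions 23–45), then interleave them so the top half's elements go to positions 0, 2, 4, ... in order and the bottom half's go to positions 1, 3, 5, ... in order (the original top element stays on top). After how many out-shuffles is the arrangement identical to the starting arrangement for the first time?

The out-shuffle permutes the 46 positions with cycle lengths [1, 1, 2, 4, 4, 4, 6, 12, 12].
Every element is home exactly when every cycle has completed a whole number of laps, i.e. after lcm(1, 2, 4, 6, 12) = 12 out-shuffles.

12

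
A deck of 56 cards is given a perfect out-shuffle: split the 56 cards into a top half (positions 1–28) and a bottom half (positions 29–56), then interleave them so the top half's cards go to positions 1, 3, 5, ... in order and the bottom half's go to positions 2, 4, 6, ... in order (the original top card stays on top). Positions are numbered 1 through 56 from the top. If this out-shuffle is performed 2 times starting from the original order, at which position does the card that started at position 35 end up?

Track the card's position through each out-shuffle:
35 → 14 → 27

27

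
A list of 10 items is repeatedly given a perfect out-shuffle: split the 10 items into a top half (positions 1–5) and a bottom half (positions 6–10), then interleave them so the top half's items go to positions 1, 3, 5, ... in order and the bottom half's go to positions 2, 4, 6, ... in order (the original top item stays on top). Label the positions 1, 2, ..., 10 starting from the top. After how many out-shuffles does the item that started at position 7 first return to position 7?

2

Follow position 7 under repeated out-shuffles:
7 → 4 → 7
It first returns after 2 out-shuffles.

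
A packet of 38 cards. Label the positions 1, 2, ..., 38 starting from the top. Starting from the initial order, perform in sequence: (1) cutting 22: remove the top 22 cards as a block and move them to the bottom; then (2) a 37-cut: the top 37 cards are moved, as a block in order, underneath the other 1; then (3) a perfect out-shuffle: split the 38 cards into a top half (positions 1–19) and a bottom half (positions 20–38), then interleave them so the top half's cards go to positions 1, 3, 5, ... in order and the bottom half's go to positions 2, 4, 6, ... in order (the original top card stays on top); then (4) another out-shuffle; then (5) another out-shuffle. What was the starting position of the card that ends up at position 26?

1

Undo the operations in reverse order, starting from position 26:
  undo op 5 (out-shuffle, from bottom half): 26 ← 32
  undo op 4 (out-shuffle, from bottom half): 32 ← 35
  undo op 3 (out-shuffle, from top half): 35 ← 18
  undo op 2 (cut 37): 18 ← 17
  undo op 1 (cut 22): 17 ← 1
So the card at position 26 came from original position 1.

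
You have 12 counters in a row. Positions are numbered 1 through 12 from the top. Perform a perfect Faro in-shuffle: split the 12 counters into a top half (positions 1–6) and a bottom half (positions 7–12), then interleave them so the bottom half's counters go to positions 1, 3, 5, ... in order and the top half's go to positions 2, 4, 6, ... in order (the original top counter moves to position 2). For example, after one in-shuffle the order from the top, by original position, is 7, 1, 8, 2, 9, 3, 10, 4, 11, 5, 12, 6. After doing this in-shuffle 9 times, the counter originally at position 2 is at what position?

Track the counter's position through each in-shuffle:
2 → 4 → 8 → 3 → 6 → 12 → 11 → 9 → 5 → 10

10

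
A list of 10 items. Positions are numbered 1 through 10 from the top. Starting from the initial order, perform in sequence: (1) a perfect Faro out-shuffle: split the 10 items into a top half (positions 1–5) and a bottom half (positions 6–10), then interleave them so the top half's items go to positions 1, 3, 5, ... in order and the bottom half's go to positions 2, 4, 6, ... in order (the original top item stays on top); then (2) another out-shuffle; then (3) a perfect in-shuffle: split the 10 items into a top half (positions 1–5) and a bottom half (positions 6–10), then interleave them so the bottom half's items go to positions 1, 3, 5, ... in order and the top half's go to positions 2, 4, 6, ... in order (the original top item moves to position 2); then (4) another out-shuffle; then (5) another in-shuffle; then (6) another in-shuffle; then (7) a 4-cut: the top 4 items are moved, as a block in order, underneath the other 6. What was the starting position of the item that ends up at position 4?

Undo the operations in reverse order, starting from position 4:
  undo op 7 (cut 4): 4 ← 8
  undo op 6 (in-shuffle, from top half): 8 ← 4
  undo op 5 (in-shuffle, from top half): 4 ← 2
  undo op 4 (out-shuffle, from bottom half): 2 ← 6
  undo op 3 (in-shuffle, from top half): 6 ← 3
  undo op 2 (out-shuffle, from top half): 3 ← 2
  undo op 1 (out-shuffle, from bottom half): 2 ← 6
So the item at position 4 came from original position 6.

6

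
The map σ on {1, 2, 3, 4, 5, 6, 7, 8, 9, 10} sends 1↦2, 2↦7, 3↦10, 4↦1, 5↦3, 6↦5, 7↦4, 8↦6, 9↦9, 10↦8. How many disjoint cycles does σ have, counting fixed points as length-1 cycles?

Cycle decomposition: (1 2 7 4) (3 10 8 6 5) (9).
3 cycles.

3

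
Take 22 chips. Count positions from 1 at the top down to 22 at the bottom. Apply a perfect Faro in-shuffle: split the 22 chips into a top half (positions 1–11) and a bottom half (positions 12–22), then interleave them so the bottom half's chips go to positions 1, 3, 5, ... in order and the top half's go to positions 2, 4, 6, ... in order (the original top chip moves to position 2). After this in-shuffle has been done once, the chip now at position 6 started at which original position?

Work backwards from position 6, undoing one in-shuffle at a time:
6 ← 3
So the chip now at position 6 started at position 3.

3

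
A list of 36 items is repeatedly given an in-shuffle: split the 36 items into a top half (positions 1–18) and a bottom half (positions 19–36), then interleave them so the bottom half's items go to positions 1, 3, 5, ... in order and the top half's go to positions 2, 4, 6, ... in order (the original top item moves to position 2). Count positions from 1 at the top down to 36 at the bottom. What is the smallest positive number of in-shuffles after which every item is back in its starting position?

The in-shuffle permutes the 36 positions with cycle lengths [36].
Every item is home exactly when every cycle has completed a whole number of laps, i.e. after lcm(36) = 36 in-shuffles.

36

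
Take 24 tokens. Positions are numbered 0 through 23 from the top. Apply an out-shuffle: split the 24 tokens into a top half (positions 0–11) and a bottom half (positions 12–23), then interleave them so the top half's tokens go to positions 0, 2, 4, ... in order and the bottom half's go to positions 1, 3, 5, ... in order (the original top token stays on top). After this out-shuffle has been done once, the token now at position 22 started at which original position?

Work backwards from position 22, undoing one out-shuffle at a time:
22 ← 11
So the token now at position 22 started at position 11.

11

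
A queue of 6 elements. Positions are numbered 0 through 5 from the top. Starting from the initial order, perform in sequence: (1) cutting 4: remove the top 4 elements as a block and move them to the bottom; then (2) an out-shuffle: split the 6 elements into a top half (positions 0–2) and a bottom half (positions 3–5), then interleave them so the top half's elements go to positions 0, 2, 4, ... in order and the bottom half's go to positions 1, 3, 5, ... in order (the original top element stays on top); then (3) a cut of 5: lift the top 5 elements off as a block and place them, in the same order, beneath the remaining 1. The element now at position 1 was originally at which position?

4

Undo the operations in reverse order, starting from position 1:
  undo op 3 (cut 5): 1 ← 0
  undo op 2 (out-shuffle, from top half): 0 ← 0
  undo op 1 (cut 4): 0 ← 4
So the element at position 1 came from original position 4.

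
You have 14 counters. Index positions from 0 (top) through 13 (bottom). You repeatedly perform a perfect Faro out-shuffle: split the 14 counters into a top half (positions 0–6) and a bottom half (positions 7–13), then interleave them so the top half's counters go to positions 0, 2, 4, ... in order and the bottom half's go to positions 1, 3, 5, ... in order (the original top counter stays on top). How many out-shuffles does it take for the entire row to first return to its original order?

12

The out-shuffle permutes the 14 positions with cycle lengths [1, 1, 12].
Every counter is home exactly when every cycle has completed a whole number of laps, i.e. after lcm(1, 12) = 12 out-shuffles.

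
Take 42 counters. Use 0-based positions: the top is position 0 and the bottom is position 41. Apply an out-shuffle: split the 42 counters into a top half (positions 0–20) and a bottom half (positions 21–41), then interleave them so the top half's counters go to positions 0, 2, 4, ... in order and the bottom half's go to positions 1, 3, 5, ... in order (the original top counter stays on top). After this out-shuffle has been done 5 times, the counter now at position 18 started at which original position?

39

Work backwards from position 18, undoing one out-shuffle at a time:
18 ← 9 ← 25 ← 33 ← 37 ← 39
So the counter now at position 18 started at position 39.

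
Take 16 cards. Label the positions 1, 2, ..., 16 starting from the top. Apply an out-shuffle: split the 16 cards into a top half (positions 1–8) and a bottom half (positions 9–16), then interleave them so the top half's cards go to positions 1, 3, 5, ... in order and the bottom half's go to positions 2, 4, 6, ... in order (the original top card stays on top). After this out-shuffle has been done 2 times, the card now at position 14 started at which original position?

Work backwards from position 14, undoing one out-shuffle at a time:
14 ← 15 ← 8
So the card now at position 14 started at position 8.

8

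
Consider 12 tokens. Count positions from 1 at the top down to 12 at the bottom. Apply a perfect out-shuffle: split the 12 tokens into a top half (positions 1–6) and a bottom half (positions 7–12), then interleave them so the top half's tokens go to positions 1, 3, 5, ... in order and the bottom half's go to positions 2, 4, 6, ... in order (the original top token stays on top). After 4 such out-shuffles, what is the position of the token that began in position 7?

9

Track the token's position through each out-shuffle:
7 → 2 → 3 → 5 → 9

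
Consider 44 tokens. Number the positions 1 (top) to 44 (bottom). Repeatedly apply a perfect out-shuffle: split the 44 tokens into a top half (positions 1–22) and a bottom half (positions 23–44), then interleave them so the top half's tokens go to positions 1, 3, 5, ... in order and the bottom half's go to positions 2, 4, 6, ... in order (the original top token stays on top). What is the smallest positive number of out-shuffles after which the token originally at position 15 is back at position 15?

Follow position 15 under repeated out-shuffles:
15 → 29 → 14 → 27 → 10 → 19 → 37 → 30 → 16 → 31 → 18 → 35 → 26 → 8 → 15
It first returns after 14 out-shuffles.

14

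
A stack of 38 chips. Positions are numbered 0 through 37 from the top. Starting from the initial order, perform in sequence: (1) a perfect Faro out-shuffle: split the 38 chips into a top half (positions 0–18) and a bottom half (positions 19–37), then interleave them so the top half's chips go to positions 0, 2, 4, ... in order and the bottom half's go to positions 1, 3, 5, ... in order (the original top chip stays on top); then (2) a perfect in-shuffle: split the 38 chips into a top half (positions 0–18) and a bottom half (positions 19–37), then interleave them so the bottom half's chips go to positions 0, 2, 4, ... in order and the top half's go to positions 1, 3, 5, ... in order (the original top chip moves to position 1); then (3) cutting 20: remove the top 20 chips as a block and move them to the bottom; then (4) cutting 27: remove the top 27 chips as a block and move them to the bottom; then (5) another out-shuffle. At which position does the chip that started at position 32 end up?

Track the chip from position 32 forward through each operation:
  after op 1 (out-shuffle): 32 → 27
  after op 2 (in-shuffle): 27 → 16
  after op 3 (cut 20): 16 → 34
  after op 4 (cut 27): 34 → 7
  after op 5 (out-shuffle): 7 → 14

14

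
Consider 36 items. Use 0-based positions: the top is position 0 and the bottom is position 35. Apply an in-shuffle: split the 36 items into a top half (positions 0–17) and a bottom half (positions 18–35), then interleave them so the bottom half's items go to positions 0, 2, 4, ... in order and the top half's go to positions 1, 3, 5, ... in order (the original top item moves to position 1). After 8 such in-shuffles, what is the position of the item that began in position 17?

Track the item's position through each in-shuffle:
17 → 35 → 34 → 32 → 28 → 20 → 4 → 9 → 19

19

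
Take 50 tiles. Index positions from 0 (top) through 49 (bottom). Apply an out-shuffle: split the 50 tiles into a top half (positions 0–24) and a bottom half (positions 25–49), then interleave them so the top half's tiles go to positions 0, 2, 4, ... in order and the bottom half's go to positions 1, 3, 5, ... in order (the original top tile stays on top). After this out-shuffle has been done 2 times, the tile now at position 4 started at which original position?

Work backwards from position 4, undoing one out-shuffle at a time:
4 ← 2 ← 1
So the tile now at position 4 started at position 1.

1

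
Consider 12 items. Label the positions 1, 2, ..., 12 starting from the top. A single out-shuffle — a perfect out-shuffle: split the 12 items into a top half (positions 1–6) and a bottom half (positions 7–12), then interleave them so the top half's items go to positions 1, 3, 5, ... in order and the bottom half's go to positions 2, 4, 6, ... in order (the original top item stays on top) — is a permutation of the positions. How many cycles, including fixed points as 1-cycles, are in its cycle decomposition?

3

Trace each unvisited position around until it returns:
(1) (2 3 5 9 6 11 10 8 4 7) (12)
3 cycles in total.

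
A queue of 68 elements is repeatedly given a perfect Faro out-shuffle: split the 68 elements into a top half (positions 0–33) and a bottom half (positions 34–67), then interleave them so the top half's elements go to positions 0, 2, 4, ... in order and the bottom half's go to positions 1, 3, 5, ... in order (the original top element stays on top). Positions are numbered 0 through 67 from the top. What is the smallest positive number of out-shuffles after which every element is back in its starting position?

The out-shuffle permutes the 68 positions with cycle lengths [1, 1, 66].
Every element is home exactly when every cycle has completed a whole number of laps, i.e. after lcm(1, 66) = 66 out-shuffles.

66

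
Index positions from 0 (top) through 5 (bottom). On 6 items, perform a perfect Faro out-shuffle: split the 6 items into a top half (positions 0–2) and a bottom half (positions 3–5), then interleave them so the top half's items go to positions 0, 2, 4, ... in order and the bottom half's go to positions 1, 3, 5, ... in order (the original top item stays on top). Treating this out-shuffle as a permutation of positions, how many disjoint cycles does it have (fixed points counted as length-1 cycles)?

3

Trace each unvisited position around until it returns:
(0) (1 2 4 3) (5)
3 cycles in total.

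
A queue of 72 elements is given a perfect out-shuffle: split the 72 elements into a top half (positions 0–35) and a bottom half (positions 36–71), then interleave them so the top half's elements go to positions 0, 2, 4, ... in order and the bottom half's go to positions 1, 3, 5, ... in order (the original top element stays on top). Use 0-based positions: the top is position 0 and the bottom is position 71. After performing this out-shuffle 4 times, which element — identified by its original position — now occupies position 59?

Work backwards from position 59, undoing one out-shuffle at a time:
59 ← 65 ← 68 ← 34 ← 17
So the element now at position 59 started at position 17.

17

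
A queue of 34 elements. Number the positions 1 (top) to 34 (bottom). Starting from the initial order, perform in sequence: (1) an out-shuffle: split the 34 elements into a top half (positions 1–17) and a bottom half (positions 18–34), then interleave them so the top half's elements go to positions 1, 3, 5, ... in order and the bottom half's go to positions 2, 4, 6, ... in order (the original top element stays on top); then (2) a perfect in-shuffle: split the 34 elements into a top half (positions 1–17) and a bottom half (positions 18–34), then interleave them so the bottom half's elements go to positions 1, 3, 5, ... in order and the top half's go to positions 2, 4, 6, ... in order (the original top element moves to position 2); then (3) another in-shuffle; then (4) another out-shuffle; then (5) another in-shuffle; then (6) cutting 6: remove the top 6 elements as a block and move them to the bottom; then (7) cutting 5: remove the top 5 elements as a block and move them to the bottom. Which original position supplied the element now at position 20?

Undo the operations in reverse order, starting from position 20:
  undo op 7 (cut 5): 20 ← 25
  undo op 6 (cut 6): 25 ← 31
  undo op 5 (in-shuffle, from bottom half): 31 ← 33
  undo op 4 (out-shuffle, from top half): 33 ← 17
  undo op 3 (in-shuffle, from bottom half): 17 ← 26
  undo op 2 (in-shuffle, from top half): 26 ← 13
  undo op 1 (out-shuffle, from top half): 13 ← 7
So the element at position 20 came from original position 7.

7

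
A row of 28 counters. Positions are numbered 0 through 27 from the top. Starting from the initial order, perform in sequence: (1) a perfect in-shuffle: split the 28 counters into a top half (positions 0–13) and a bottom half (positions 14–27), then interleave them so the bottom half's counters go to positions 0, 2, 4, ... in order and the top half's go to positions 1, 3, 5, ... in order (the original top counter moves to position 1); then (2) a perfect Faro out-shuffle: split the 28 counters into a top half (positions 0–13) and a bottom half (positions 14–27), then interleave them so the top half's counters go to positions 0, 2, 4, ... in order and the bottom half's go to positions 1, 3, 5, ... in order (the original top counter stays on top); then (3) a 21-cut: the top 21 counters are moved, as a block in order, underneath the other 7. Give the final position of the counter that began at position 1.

13

Track the counter from position 1 forward through each operation:
  after op 1 (in-shuffle): 1 → 3
  after op 2 (out-shuffle): 3 → 6
  after op 3 (cut 21): 6 → 13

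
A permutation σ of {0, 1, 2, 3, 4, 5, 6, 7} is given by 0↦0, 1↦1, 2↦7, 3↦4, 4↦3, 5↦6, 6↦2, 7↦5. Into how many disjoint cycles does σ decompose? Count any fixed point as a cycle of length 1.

Cycle decomposition: (0) (1) (2 7 5 6) (3 4).
4 cycles.

4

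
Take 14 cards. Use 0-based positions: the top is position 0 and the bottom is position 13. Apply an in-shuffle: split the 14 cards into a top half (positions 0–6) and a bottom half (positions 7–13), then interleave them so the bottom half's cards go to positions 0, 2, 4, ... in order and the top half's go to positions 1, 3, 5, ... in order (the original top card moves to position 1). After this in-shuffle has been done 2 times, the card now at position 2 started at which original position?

Work backwards from position 2, undoing one in-shuffle at a time:
2 ← 8 ← 11
So the card now at position 2 started at position 11.

11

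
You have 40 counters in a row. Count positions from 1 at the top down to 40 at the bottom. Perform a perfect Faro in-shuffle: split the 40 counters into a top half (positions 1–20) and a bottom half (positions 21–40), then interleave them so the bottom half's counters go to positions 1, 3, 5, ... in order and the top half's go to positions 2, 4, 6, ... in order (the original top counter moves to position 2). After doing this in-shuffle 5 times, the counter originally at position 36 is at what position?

Track the counter's position through each in-shuffle:
36 → 31 → 21 → 1 → 2 → 4

4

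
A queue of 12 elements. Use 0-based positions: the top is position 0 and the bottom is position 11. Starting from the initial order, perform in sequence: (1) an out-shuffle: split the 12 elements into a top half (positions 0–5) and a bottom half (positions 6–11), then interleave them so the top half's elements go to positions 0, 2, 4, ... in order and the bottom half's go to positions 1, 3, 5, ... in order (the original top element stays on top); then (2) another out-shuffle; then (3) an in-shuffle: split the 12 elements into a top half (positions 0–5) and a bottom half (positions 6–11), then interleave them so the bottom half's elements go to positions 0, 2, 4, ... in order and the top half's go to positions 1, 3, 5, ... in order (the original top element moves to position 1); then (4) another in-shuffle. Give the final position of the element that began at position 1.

Track the element from position 1 forward through each operation:
  after op 1 (out-shuffle): 1 → 2
  after op 2 (out-shuffle): 2 → 4
  after op 3 (in-shuffle): 4 → 9
  after op 4 (in-shuffle): 9 → 6

6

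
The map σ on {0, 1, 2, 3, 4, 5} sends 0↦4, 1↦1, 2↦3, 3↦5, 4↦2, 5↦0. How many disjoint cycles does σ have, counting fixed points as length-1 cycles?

Cycle decomposition: (0 4 2 3 5) (1).
2 cycles.

2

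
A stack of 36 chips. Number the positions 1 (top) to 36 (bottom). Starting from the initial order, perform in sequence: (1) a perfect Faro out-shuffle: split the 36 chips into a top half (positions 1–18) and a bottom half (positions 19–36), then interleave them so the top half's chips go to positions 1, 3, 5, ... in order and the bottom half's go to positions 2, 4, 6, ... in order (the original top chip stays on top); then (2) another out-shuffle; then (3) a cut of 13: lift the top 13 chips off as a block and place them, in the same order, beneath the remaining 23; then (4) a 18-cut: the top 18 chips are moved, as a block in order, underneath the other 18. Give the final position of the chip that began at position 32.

Track the chip from position 32 forward through each operation:
  after op 1 (out-shuffle): 32 → 28
  after op 2 (out-shuffle): 28 → 20
  after op 3 (cut 13): 20 → 7
  after op 4 (cut 18): 7 → 25

25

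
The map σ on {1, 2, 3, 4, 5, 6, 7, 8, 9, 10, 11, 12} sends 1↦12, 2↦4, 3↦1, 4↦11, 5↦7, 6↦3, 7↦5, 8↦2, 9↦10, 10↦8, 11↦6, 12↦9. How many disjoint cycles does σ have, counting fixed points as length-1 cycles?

Cycle decomposition: (1 12 9 10 8 2 4 11 6 3) (5 7).
2 cycles.

2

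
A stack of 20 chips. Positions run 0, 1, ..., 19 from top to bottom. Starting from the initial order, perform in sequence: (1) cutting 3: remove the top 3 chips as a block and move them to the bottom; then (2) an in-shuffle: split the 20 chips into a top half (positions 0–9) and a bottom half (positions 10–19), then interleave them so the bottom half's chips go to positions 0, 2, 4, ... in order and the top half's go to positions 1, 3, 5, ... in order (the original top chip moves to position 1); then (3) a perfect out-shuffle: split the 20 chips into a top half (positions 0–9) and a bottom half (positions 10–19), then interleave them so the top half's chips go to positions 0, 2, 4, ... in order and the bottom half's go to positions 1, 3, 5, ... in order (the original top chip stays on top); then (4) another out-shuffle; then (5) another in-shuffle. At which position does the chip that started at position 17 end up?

Track the chip from position 17 forward through each operation:
  after op 1 (cut 3): 17 → 14
  after op 2 (in-shuffle): 14 → 8
  after op 3 (out-shuffle): 8 → 16
  after op 4 (out-shuffle): 16 → 13
  after op 5 (in-shuffle): 13 → 6

6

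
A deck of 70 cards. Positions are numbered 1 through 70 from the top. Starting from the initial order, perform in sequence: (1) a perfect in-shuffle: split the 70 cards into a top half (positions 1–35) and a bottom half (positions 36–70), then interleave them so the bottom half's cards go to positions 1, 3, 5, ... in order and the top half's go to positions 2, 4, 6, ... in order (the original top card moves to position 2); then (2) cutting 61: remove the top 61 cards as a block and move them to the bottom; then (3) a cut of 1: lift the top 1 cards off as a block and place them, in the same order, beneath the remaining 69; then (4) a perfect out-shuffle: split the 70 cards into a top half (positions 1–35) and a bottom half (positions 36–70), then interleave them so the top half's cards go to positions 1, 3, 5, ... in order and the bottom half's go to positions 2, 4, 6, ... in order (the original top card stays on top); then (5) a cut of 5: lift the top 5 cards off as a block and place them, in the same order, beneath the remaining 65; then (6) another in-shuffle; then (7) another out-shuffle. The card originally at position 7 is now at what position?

Track the card from position 7 forward through each operation:
  after op 1 (in-shuffle): 7 → 14
  after op 2 (cut 61): 14 → 23
  after op 3 (cut 1): 23 → 22
  after op 4 (out-shuffle): 22 → 43
  after op 5 (cut 5): 43 → 38
  after op 6 (in-shuffle): 38 → 5
  after op 7 (out-shuffle): 5 → 9

9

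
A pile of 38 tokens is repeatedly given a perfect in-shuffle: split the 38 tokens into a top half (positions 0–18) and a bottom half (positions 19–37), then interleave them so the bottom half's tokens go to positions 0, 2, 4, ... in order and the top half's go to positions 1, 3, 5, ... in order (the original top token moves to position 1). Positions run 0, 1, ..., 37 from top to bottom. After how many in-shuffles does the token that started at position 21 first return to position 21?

12

Follow position 21 under repeated in-shuffles:
21 → 4 → 9 → 19 → 0 → 1 → 3 → 7 → 15 → 31 → 24 → 10 → 21
It first returns after 12 in-shuffles.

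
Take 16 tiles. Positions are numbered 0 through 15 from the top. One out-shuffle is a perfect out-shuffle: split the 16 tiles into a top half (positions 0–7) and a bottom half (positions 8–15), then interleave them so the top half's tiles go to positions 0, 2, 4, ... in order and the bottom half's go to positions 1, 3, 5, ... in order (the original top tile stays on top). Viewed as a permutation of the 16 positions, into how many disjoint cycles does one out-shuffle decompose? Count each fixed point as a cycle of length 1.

6

Trace each unvisited position around until it returns:
(0) (1 2 4 8) (3 6 12 9) (5 10) (7 14 13 11) (15)
6 cycles in total.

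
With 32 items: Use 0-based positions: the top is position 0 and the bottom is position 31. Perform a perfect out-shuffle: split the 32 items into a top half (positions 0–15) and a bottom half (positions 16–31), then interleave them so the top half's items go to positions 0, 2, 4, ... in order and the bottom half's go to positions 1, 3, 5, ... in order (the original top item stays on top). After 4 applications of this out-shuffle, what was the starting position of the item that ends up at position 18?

Work backwards from position 18, undoing one out-shuffle at a time:
18 ← 9 ← 20 ← 10 ← 5
So the item now at position 18 started at position 5.

5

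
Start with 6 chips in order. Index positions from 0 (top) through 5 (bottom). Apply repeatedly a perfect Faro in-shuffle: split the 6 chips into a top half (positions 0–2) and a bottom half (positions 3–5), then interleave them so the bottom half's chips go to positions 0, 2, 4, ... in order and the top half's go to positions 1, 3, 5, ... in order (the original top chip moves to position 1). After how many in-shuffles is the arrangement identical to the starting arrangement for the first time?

The in-shuffle permutes the 6 positions with cycle lengths [3, 3].
Every chip is home exactly when every cycle has completed a whole number of laps, i.e. after lcm(3) = 3 in-shuffles.

3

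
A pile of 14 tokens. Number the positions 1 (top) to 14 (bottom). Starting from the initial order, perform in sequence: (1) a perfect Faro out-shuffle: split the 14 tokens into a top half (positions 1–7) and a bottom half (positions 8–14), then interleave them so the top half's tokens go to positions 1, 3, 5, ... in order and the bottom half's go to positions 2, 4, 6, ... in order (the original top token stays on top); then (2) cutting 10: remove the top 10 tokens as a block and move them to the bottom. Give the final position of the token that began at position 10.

10

Track the token from position 10 forward through each operation:
  after op 1 (out-shuffle): 10 → 6
  after op 2 (cut 10): 6 → 10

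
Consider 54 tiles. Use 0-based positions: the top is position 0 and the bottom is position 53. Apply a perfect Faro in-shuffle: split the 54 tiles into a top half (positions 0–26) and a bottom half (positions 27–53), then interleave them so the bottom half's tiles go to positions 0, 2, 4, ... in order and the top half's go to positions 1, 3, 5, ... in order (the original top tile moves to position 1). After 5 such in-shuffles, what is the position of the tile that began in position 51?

13

Track the tile's position through each in-shuffle:
51 → 48 → 42 → 30 → 6 → 13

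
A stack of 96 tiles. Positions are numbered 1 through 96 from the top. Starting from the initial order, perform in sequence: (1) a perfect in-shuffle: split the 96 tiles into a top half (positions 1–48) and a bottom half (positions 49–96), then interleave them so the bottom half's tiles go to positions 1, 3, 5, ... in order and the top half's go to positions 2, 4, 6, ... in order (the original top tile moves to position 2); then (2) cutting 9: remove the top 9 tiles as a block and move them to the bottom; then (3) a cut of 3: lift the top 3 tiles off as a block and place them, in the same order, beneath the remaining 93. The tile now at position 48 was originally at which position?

30

Undo the operations in reverse order, starting from position 48:
  undo op 3 (cut 3): 48 ← 51
  undo op 2 (cut 9): 51 ← 60
  undo op 1 (in-shuffle, from top half): 60 ← 30
So the tile at position 48 came from original position 30.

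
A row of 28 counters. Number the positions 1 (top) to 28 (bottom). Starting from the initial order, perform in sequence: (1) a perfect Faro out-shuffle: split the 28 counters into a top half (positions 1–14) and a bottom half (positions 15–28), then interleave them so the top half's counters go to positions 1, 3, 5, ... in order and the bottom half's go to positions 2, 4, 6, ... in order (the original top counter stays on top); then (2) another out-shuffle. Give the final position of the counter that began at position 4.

Track the counter from position 4 forward through each operation:
  after op 1 (out-shuffle): 4 → 7
  after op 2 (out-shuffle): 7 → 13

13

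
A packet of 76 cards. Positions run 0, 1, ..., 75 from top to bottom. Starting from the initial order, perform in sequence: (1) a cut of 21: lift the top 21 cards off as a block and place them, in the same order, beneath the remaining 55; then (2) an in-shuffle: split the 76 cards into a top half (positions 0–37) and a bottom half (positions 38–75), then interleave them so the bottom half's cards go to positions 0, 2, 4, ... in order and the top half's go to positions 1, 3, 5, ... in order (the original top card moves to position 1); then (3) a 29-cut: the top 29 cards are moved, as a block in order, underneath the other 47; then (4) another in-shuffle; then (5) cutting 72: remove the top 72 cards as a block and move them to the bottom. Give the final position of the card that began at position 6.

Track the card from position 6 forward through each operation:
  after op 1 (cut 21): 6 → 61
  after op 2 (in-shuffle): 61 → 46
  after op 3 (cut 29): 46 → 17
  after op 4 (in-shuffle): 17 → 35
  after op 5 (cut 72): 35 → 39

39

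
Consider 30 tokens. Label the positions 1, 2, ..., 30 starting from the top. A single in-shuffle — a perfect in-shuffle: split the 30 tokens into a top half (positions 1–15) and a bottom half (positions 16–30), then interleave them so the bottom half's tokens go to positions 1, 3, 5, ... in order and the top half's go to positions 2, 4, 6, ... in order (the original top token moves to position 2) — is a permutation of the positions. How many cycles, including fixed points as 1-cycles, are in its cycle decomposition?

Trace each unvisited position around until it returns:
(1 2 4 8 16) (3 6 12 24 17) (5 10 20 9 18) (7 14 28 25 19) (11 22 13 26 21) (15 30 29 27 23)
6 cycles in total.

6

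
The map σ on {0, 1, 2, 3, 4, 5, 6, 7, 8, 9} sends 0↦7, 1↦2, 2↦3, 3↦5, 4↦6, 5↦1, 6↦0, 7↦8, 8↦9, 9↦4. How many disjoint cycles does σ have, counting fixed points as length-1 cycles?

Cycle decomposition: (0 7 8 9 4 6) (1 2 3 5).
2 cycles.

2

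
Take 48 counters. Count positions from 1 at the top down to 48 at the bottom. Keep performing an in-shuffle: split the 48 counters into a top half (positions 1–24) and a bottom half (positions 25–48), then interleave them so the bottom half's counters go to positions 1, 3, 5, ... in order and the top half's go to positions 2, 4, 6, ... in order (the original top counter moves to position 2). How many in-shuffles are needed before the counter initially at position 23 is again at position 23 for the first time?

21

Follow position 23 under repeated in-shuffles:
23 → 46 → 43 → 37 → 25 → 1 → 2 → 4 → ... → 23 (length 21)
It first returns after 21 in-shuffles.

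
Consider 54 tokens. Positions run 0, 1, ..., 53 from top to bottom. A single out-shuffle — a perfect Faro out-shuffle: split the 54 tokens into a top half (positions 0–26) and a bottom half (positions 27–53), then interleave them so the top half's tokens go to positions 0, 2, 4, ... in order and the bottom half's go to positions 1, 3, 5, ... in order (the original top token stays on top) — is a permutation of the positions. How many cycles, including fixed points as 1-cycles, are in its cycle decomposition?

3

Trace each unvisited position around until it returns:
(0) (1 2 4 8 16 32 ... len 52) (53)
3 cycles in total.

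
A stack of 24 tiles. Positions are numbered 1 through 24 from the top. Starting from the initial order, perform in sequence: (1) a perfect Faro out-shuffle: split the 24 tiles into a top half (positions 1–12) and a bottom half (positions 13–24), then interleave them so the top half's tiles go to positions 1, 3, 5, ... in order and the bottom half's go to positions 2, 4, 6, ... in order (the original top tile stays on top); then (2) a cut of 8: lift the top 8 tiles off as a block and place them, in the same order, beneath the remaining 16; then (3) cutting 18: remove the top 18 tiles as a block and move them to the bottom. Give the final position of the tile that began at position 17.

8

Track the tile from position 17 forward through each operation:
  after op 1 (out-shuffle): 17 → 10
  after op 2 (cut 8): 10 → 2
  after op 3 (cut 18): 2 → 8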